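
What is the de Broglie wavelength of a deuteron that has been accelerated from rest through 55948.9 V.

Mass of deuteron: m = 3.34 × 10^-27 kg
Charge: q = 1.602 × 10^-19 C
8.56 × 10^-14 m

When a particle is accelerated through voltage V, it gains kinetic energy KE = qV.

The de Broglie wavelength is then λ = h/√(2mqV):

λ = h/√(2mqV)
λ = (6.626 × 10^-34 J·s) / √(2 × 3.34 × 10^-27 kg × 1.602 × 10^-19 C × 55948.9 V)
λ = 8.56 × 10^-14 m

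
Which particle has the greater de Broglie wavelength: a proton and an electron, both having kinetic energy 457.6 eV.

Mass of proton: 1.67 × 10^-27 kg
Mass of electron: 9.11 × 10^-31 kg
The electron has the longer wavelength.

Using λ = h/√(2mKE):

For proton: λ₁ = h/√(2m₁KE) = 1.34 × 10^-12 m
For electron: λ₂ = h/√(2m₂KE) = 5.73 × 10^-11 m

Since λ ∝ 1/√m at constant kinetic energy, the lighter particle has the longer wavelength.

The electron has the longer de Broglie wavelength.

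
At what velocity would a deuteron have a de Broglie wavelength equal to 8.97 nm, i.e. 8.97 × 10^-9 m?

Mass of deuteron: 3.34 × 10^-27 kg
2.21 × 10^1 m/s

From λ = h/(mv), solve for v:

v = h/(mλ)
v = (6.626 × 10^-34 J·s) / (3.34 × 10^-27 kg × 8.97 × 10^-9 m)
v = 2.21 × 10^1 m/s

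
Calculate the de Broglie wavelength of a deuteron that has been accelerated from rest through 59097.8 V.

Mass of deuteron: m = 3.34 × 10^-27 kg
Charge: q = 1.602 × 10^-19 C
8.33 × 10^-14 m

When a particle is accelerated through voltage V, it gains kinetic energy KE = qV.

The de Broglie wavelength is then λ = h/√(2mqV):

λ = h/√(2mqV)
λ = (6.626 × 10^-34 J·s) / √(2 × 3.34 × 10^-27 kg × 1.602 × 10^-19 C × 59097.8 V)
λ = 8.33 × 10^-14 m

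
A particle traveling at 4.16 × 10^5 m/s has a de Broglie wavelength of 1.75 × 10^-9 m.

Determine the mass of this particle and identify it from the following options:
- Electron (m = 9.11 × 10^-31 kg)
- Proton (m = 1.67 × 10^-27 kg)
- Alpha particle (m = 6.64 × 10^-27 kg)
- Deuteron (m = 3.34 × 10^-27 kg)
The particle is an electron.

From λ = h/(mv), solve for mass:

m = h/(λv)
m = (6.626 × 10^-34 J·s) / (1.75 × 10^-9 m × 4.16 × 10^5 m/s)
m = 9.10 × 10^-31 kg

Comparing with the listed masses, this is closest to an electron.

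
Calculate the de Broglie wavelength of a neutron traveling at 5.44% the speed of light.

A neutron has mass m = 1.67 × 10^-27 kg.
2.43 × 10^-14 m

Using the de Broglie relation λ = h/(mv):

v = 5.44% × c = 1.631 × 10^7 m/s

λ = h/(mv)
λ = (6.626 × 10^-34 J·s) / (1.67 × 10^-27 kg × 1.631 × 10^7 m/s)
λ = 2.43 × 10^-14 m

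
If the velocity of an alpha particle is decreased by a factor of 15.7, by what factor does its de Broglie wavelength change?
The wavelength increases by a factor of 15.7.

From λ = h/(mv), the wavelength is inversely proportional to velocity:

λ ∝ 1/v

If v → v/15.7, then λ → 15.7λ

When velocity is decreased by a factor of 15.7, the wavelength increases by a factor of 15.7.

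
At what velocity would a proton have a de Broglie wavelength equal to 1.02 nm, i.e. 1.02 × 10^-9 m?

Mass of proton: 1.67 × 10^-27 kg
3.89 × 10^2 m/s

From λ = h/(mv), solve for v:

v = h/(mλ)
v = (6.626 × 10^-34 J·s) / (1.67 × 10^-27 kg × 1.02 × 10^-9 m)
v = 3.89 × 10^2 m/s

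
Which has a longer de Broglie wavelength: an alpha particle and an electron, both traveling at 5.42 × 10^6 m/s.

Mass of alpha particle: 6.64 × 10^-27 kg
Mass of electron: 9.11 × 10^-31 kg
The electron has the longer wavelength.

Using λ = h/(mv), since both particles have the same velocity, the wavelength depends only on mass.

For alpha particle: λ₁ = h/(m₁v) = 1.84 × 10^-14 m
For electron: λ₂ = h/(m₂v) = 1.34 × 10^-10 m

Since λ ∝ 1/m at constant velocity, the lighter particle has the longer wavelength.

The electron has the longer de Broglie wavelength.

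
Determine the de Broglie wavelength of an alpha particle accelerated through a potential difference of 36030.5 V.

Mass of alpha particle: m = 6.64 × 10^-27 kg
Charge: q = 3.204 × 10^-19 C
5.35 × 10^-14 m

When a particle is accelerated through voltage V, it gains kinetic energy KE = qV.

The de Broglie wavelength is then λ = h/√(2mqV):

λ = h/√(2mqV)
λ = (6.626 × 10^-34 J·s) / √(2 × 6.64 × 10^-27 kg × 3.204 × 10^-19 C × 36030.5 V)
λ = 5.35 × 10^-14 m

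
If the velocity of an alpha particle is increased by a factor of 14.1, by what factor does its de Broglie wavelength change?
The wavelength decreases by a factor of 14.1.

From λ = h/(mv), the wavelength is inversely proportional to velocity:

λ ∝ 1/v

If v → 14.1v, then λ → λ/14.1

When velocity is increased by a factor of 14.1, the wavelength decreases by a factor of 14.1.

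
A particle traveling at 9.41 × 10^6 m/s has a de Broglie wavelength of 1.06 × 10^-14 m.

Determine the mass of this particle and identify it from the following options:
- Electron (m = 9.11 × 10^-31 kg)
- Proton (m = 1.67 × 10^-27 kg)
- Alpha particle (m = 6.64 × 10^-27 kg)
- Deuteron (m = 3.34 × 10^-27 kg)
The particle is an alpha particle.

From λ = h/(mv), solve for mass:

m = h/(λv)
m = (6.626 × 10^-34 J·s) / (1.06 × 10^-14 m × 9.41 × 10^6 m/s)
m = 6.64 × 10^-27 kg

Comparing with the listed masses, this is closest to an alpha particle.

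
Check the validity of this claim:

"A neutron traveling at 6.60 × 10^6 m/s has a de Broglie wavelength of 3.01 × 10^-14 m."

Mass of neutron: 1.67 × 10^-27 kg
False

The claim is incorrect.

Using λ = h/(mv):
λ = (6.626 × 10^-34 J·s) / (1.67 × 10^-27 kg × 6.60 × 10^6 m/s)
λ = 6.01 × 10^-14 m

The actual wavelength differs from the claimed 3.01 × 10^-14 m.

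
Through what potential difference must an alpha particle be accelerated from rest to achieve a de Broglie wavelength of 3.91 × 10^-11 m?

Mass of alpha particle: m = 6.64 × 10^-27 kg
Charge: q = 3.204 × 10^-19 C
6.75 × 10^-2 V

From λ = h/√(2mqV), we solve for V:

λ² = h²/(2mqV)
V = h²/(2mqλ²)
V = (6.626 × 10^-34 J·s)² / (2 × 6.64 × 10^-27 kg × 3.204 × 10^-19 C × (3.91 × 10^-11 m)²)
V = 6.75 × 10^-2 V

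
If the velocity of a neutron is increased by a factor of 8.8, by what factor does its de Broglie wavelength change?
The wavelength decreases by a factor of 8.8.

From λ = h/(mv), the wavelength is inversely proportional to velocity:

λ ∝ 1/v

If v → 8.8v, then λ → λ/8.8

When velocity is increased by a factor of 8.8, the wavelength decreases by a factor of 8.8.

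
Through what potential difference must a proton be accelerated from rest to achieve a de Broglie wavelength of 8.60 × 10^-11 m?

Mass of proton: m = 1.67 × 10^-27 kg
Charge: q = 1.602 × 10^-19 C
1.11 × 10^-1 V

From λ = h/√(2mqV), we solve for V:

λ² = h²/(2mqV)
V = h²/(2mqλ²)
V = (6.626 × 10^-34 J·s)² / (2 × 1.67 × 10^-27 kg × 1.602 × 10^-19 C × (8.60 × 10^-11 m)²)
V = 1.11 × 10^-1 V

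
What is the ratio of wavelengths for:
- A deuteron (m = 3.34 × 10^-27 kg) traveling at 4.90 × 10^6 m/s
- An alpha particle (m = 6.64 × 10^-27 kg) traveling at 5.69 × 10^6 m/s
λ₁/λ₂ = 2.31

Using λ = h/(mv):

λ₁ = h/(m₁v₁) = 4.05 × 10^-14 m
λ₂ = h/(m₂v₂) = 1.75 × 10^-14 m

Ratio λ₁/λ₂ = (m₂v₂)/(m₁v₁)
         = (6.64 × 10^-27 kg × 5.69 × 10^6 m/s) / (3.34 × 10^-27 kg × 4.90 × 10^6 m/s)
         = 2.31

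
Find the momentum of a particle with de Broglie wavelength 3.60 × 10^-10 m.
1.84 × 10^-24 kg·m/s

From the de Broglie relation λ = h/p, we solve for p:

p = h/λ
p = (6.626 × 10^-34 J·s) / (3.60 × 10^-10 m)
p = 1.84 × 10^-24 kg·m/s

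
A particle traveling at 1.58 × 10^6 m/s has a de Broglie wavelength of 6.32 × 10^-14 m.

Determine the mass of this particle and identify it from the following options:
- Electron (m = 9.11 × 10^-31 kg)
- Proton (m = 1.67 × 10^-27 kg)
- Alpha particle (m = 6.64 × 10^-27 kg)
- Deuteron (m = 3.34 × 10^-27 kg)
The particle is an alpha particle.

From λ = h/(mv), solve for mass:

m = h/(λv)
m = (6.626 × 10^-34 J·s) / (6.32 × 10^-14 m × 1.58 × 10^6 m/s)
m = 6.64 × 10^-27 kg

Comparing with the listed masses, this is closest to an alpha particle.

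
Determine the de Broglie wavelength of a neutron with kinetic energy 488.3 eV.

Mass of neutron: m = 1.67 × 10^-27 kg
1.30 × 10^-12 m

Using λ = h/√(2mKE):

First convert KE to Joules: KE = 488.3 eV = 7.823 × 10^-17 J

λ = h/√(2mKE)
λ = (6.626 × 10^-34 J·s) / √(2 × 1.67 × 10^-27 kg × 7.823 × 10^-17 J)
λ = 1.30 × 10^-12 m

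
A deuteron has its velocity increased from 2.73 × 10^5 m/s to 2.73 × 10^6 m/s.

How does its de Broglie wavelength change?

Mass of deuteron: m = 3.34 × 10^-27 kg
The wavelength decreases by a factor of 10.

Using λ = h/(mv):

Initial wavelength: λ₁ = h/(mv₁) = 7.27 × 10^-13 m
Final wavelength: λ₂ = h/(mv₂) = 7.27 × 10^-14 m

Since λ ∝ 1/v, when velocity increases by a factor of 10, the wavelength decreases by a factor of 10.

λ₂/λ₁ = v₁/v₂ = 1/10

The wavelength decreases by a factor of 10.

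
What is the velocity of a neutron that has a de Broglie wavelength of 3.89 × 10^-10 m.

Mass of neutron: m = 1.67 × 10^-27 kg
1.02 × 10^3 m/s

From the de Broglie relation λ = h/(mv), we solve for v:

v = h/(mλ)
v = (6.626 × 10^-34 J·s) / (1.67 × 10^-27 kg × 3.89 × 10^-10 m)
v = 1.02 × 10^3 m/s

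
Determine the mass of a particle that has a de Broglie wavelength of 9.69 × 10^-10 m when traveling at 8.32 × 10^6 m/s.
8.22 × 10^-32 kg

From the de Broglie relation λ = h/(mv), we solve for m:

m = h/(λv)
m = (6.626 × 10^-34 J·s) / (9.69 × 10^-10 m × 8.32 × 10^6 m/s)
m = 8.22 × 10^-32 kg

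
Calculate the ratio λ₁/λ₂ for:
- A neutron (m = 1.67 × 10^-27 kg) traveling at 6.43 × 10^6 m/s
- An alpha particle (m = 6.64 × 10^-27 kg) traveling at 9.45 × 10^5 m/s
λ₁/λ₂ = 0.584

Using λ = h/(mv):

λ₁ = h/(m₁v₁) = 6.17 × 10^-14 m
λ₂ = h/(m₂v₂) = 1.06 × 10^-13 m

Ratio λ₁/λ₂ = (m₂v₂)/(m₁v₁)
         = (6.64 × 10^-27 kg × 9.45 × 10^5 m/s) / (1.67 × 10^-27 kg × 6.43 × 10^6 m/s)
         = 0.584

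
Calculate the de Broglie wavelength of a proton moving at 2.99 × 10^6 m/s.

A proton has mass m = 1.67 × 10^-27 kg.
1.33 × 10^-13 m

Using the de Broglie relation λ = h/(mv):

λ = h/(mv)
λ = (6.626 × 10^-34 J·s) / (1.67 × 10^-27 kg × 2.99 × 10^6 m/s)
λ = 1.33 × 10^-13 m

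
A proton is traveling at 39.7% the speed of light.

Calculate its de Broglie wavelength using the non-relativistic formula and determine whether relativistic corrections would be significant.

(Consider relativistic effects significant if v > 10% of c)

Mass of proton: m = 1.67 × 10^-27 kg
Yes, relativistic corrections are needed.

Using the non-relativistic de Broglie formula λ = h/(mv):

v = 39.7% × c = 1.190 × 10^8 m/s

λ = h/(mv)
λ = (6.626 × 10^-34 J·s) / (1.67 × 10^-27 kg × 1.190 × 10^8 m/s)
λ = 3.33 × 10^-15 m

Since v = 39.7% of c > 10% of c, relativistic corrections ARE significant and the actual wavelength would differ from this non-relativistic estimate.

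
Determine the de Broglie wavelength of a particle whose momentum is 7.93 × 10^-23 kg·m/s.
8.36 × 10^-12 m

Using the de Broglie relation λ = h/p:

λ = h/p
λ = (6.626 × 10^-34 J·s) / (7.93 × 10^-23 kg·m/s)
λ = 8.36 × 10^-12 m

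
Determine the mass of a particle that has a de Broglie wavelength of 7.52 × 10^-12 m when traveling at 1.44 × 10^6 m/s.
6.12 × 10^-29 kg

From the de Broglie relation λ = h/(mv), we solve for m:

m = h/(λv)
m = (6.626 × 10^-34 J·s) / (7.52 × 10^-12 m × 1.44 × 10^6 m/s)
m = 6.12 × 10^-29 kg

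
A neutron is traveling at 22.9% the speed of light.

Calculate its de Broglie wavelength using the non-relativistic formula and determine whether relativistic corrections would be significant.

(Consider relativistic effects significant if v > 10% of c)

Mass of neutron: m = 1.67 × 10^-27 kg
Yes, relativistic corrections are needed.

Using the non-relativistic de Broglie formula λ = h/(mv):

v = 22.9% × c = 6.865 × 10^7 m/s

λ = h/(mv)
λ = (6.626 × 10^-34 J·s) / (1.67 × 10^-27 kg × 6.865 × 10^7 m/s)
λ = 5.78 × 10^-15 m

Since v = 22.9% of c > 10% of c, relativistic corrections ARE significant and the actual wavelength would differ from this non-relativistic estimate.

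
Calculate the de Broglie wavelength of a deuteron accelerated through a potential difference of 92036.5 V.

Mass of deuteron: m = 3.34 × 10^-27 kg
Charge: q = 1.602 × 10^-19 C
6.68 × 10^-14 m

When a particle is accelerated through voltage V, it gains kinetic energy KE = qV.

The de Broglie wavelength is then λ = h/√(2mqV):

λ = h/√(2mqV)
λ = (6.626 × 10^-34 J·s) / √(2 × 3.34 × 10^-27 kg × 1.602 × 10^-19 C × 92036.5 V)
λ = 6.68 × 10^-14 m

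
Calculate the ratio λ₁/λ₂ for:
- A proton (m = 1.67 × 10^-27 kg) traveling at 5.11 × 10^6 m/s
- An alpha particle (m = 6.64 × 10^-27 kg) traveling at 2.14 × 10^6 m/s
λ₁/λ₂ = 1.67

Using λ = h/(mv):

λ₁ = h/(m₁v₁) = 7.76 × 10^-14 m
λ₂ = h/(m₂v₂) = 4.66 × 10^-14 m

Ratio λ₁/λ₂ = (m₂v₂)/(m₁v₁)
         = (6.64 × 10^-27 kg × 2.14 × 10^6 m/s) / (1.67 × 10^-27 kg × 5.11 × 10^6 m/s)
         = 1.67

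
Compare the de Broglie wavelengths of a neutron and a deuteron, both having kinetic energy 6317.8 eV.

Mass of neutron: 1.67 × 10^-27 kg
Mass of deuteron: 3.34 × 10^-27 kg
The neutron has the longer wavelength.

Using λ = h/√(2mKE):

For neutron: λ₁ = h/√(2m₁KE) = 3.60 × 10^-13 m
For deuteron: λ₂ = h/√(2m₂KE) = 2.55 × 10^-13 m

Since λ ∝ 1/√m at constant kinetic energy, the lighter particle has the longer wavelength.

The neutron has the longer de Broglie wavelength.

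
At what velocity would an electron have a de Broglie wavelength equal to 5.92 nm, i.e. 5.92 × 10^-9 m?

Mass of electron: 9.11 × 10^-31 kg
1.23 × 10^5 m/s

From λ = h/(mv), solve for v:

v = h/(mλ)
v = (6.626 × 10^-34 J·s) / (9.11 × 10^-31 kg × 5.92 × 10^-9 m)
v = 1.23 × 10^5 m/s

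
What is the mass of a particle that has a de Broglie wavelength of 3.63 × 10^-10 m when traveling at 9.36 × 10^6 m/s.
1.95 × 10^-31 kg

From the de Broglie relation λ = h/(mv), we solve for m:

m = h/(λv)
m = (6.626 × 10^-34 J·s) / (3.63 × 10^-10 m × 9.36 × 10^6 m/s)
m = 1.95 × 10^-31 kg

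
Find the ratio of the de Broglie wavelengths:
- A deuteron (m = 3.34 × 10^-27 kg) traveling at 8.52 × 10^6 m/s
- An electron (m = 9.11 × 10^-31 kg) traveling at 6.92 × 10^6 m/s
λ₁/λ₂ = 2.22 × 10^-4

Using λ = h/(mv):

λ₁ = h/(m₁v₁) = 2.33 × 10^-14 m
λ₂ = h/(m₂v₂) = 1.05 × 10^-10 m

Ratio λ₁/λ₂ = (m₂v₂)/(m₁v₁)
         = (9.11 × 10^-31 kg × 6.92 × 10^6 m/s) / (3.34 × 10^-27 kg × 8.52 × 10^6 m/s)
         = 2.22 × 10^-4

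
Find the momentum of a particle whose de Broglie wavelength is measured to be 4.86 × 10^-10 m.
1.36 × 10^-24 kg·m/s

From the de Broglie relation λ = h/p, we solve for p:

p = h/λ
p = (6.626 × 10^-34 J·s) / (4.86 × 10^-10 m)
p = 1.36 × 10^-24 kg·m/s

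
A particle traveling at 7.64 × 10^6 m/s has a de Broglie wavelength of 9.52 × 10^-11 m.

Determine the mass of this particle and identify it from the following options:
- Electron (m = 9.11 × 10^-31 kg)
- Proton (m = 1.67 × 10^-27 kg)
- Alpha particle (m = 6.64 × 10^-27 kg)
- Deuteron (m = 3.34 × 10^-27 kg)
The particle is an electron.

From λ = h/(mv), solve for mass:

m = h/(λv)
m = (6.626 × 10^-34 J·s) / (9.52 × 10^-11 m × 7.64 × 10^6 m/s)
m = 9.11 × 10^-31 kg

Comparing with the listed masses, this is closest to an electron.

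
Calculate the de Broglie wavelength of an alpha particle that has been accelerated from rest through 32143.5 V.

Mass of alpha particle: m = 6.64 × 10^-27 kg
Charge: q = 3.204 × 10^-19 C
5.67 × 10^-14 m

When a particle is accelerated through voltage V, it gains kinetic energy KE = qV.

The de Broglie wavelength is then λ = h/√(2mqV):

λ = h/√(2mqV)
λ = (6.626 × 10^-34 J·s) / √(2 × 6.64 × 10^-27 kg × 3.204 × 10^-19 C × 32143.5 V)
λ = 5.67 × 10^-14 m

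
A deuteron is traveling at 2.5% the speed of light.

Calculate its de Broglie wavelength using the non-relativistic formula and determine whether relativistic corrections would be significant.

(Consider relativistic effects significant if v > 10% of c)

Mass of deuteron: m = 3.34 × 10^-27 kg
No, relativistic corrections are not needed.

Using the non-relativistic de Broglie formula λ = h/(mv):

v = 2.5% × c = 7.495 × 10^6 m/s

λ = h/(mv)
λ = (6.626 × 10^-34 J·s) / (3.34 × 10^-27 kg × 7.495 × 10^6 m/s)
λ = 2.65 × 10^-14 m

Since v = 2.5% of c < 10% of c, relativistic corrections are NOT significant and this non-relativistic result is a good approximation.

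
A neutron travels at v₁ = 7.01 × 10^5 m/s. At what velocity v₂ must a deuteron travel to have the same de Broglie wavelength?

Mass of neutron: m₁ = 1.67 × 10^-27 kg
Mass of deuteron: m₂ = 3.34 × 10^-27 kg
v₂ = 3.50 × 10^5 m/s

For equal de Broglie wavelengths: λ₁ = λ₂

h/(m₁v₁) = h/(m₂v₂)
m₁v₁ = m₂v₂
v₂ = v₁ · (m₁/m₂)

v₂ = 7.01 × 10^5 m/s × (1.67 × 10^-27 kg / 3.34 × 10^-27 kg)
v₂ = 3.50 × 10^5 m/s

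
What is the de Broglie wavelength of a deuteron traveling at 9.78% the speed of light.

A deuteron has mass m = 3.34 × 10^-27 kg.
6.77 × 10^-15 m

Using the de Broglie relation λ = h/(mv):

v = 9.78% × c = 2.932 × 10^7 m/s

λ = h/(mv)
λ = (6.626 × 10^-34 J·s) / (3.34 × 10^-27 kg × 2.932 × 10^7 m/s)
λ = 6.77 × 10^-15 m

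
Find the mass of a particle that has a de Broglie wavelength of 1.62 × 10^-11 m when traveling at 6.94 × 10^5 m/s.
5.89 × 10^-29 kg

From the de Broglie relation λ = h/(mv), we solve for m:

m = h/(λv)
m = (6.626 × 10^-34 J·s) / (1.62 × 10^-11 m × 6.94 × 10^5 m/s)
m = 5.89 × 10^-29 kg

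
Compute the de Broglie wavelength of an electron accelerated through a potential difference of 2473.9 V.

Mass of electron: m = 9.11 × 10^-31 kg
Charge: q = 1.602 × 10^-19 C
2.47 × 10^-11 m

When a particle is accelerated through voltage V, it gains kinetic energy KE = qV.

The de Broglie wavelength is then λ = h/√(2mqV):

λ = h/√(2mqV)
λ = (6.626 × 10^-34 J·s) / √(2 × 9.11 × 10^-31 kg × 1.602 × 10^-19 C × 2473.9 V)
λ = 2.47 × 10^-11 m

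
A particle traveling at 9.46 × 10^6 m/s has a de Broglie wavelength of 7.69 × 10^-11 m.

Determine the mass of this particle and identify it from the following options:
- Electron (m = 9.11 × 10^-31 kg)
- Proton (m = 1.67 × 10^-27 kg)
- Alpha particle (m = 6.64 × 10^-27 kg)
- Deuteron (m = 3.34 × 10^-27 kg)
The particle is an electron.

From λ = h/(mv), solve for mass:

m = h/(λv)
m = (6.626 × 10^-34 J·s) / (7.69 × 10^-11 m × 9.46 × 10^6 m/s)
m = 9.11 × 10^-31 kg

Comparing with the listed masses, this is closest to an electron.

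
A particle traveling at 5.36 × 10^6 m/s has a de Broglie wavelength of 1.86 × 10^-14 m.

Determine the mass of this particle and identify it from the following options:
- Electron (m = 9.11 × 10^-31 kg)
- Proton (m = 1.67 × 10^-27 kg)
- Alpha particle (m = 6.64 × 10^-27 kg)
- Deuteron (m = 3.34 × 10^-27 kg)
The particle is an alpha particle.

From λ = h/(mv), solve for mass:

m = h/(λv)
m = (6.626 × 10^-34 J·s) / (1.86 × 10^-14 m × 5.36 × 10^6 m/s)
m = 6.65 × 10^-27 kg

Comparing with the listed masses, this is closest to an alpha particle.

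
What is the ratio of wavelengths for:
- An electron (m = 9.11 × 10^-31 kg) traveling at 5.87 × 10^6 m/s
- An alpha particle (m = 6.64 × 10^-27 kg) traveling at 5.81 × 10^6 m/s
λ₁/λ₂ = 7.21 × 10^3

Using λ = h/(mv):

λ₁ = h/(m₁v₁) = 1.24 × 10^-10 m
λ₂ = h/(m₂v₂) = 1.72 × 10^-14 m

Ratio λ₁/λ₂ = (m₂v₂)/(m₁v₁)
         = (6.64 × 10^-27 kg × 5.81 × 10^6 m/s) / (9.11 × 10^-31 kg × 5.87 × 10^6 m/s)
         = 7.21 × 10^3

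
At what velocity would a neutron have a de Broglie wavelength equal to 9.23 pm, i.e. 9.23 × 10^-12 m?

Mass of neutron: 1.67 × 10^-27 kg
4.30 × 10^4 m/s

From λ = h/(mv), solve for v:

v = h/(mλ)
v = (6.626 × 10^-34 J·s) / (1.67 × 10^-27 kg × 9.23 × 10^-12 m)
v = 4.30 × 10^4 m/s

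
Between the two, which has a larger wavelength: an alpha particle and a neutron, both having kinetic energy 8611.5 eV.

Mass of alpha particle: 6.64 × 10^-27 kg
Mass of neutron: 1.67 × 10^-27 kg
The neutron has the longer wavelength.

Using λ = h/√(2mKE):

For alpha particle: λ₁ = h/√(2m₁KE) = 1.55 × 10^-13 m
For neutron: λ₂ = h/√(2m₂KE) = 3.09 × 10^-13 m

Since λ ∝ 1/√m at constant kinetic energy, the lighter particle has the longer wavelength.

The neutron has the longer de Broglie wavelength.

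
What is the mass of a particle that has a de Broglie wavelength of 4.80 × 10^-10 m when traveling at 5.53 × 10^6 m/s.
2.50 × 10^-31 kg

From the de Broglie relation λ = h/(mv), we solve for m:

m = h/(λv)
m = (6.626 × 10^-34 J·s) / (4.80 × 10^-10 m × 5.53 × 10^6 m/s)
m = 2.50 × 10^-31 kg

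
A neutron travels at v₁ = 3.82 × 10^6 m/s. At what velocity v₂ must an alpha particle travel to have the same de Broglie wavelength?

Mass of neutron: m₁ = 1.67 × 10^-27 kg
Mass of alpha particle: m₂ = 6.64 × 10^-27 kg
v₂ = 9.61 × 10^5 m/s

For equal de Broglie wavelengths: λ₁ = λ₂

h/(m₁v₁) = h/(m₂v₂)
m₁v₁ = m₂v₂
v₂ = v₁ · (m₁/m₂)

v₂ = 3.82 × 10^6 m/s × (1.67 × 10^-27 kg / 6.64 × 10^-27 kg)
v₂ = 9.61 × 10^5 m/s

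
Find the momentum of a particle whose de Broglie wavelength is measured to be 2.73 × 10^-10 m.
2.43 × 10^-24 kg·m/s

From the de Broglie relation λ = h/p, we solve for p:

p = h/λ
p = (6.626 × 10^-34 J·s) / (2.73 × 10^-10 m)
p = 2.43 × 10^-24 kg·m/s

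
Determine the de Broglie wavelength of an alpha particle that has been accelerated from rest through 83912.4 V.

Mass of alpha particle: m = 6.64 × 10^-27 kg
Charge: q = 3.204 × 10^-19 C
3.51 × 10^-14 m

When a particle is accelerated through voltage V, it gains kinetic energy KE = qV.

The de Broglie wavelength is then λ = h/√(2mqV):

λ = h/√(2mqV)
λ = (6.626 × 10^-34 J·s) / √(2 × 6.64 × 10^-27 kg × 3.204 × 10^-19 C × 83912.4 V)
λ = 3.51 × 10^-14 m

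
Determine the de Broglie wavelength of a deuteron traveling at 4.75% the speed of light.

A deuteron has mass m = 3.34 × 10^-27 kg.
1.39 × 10^-14 m

Using the de Broglie relation λ = h/(mv):

v = 4.75% × c = 1.424 × 10^7 m/s

λ = h/(mv)
λ = (6.626 × 10^-34 J·s) / (3.34 × 10^-27 kg × 1.424 × 10^7 m/s)
λ = 1.39 × 10^-14 m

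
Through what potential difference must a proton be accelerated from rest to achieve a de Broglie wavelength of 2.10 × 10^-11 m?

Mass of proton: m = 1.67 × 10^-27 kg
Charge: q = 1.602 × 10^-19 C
1.86 V

From λ = h/√(2mqV), we solve for V:

λ² = h²/(2mqV)
V = h²/(2mqλ²)
V = (6.626 × 10^-34 J·s)² / (2 × 1.67 × 10^-27 kg × 1.602 × 10^-19 C × (2.10 × 10^-11 m)²)
V = 1.86 V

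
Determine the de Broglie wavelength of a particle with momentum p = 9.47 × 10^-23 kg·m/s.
7.00 × 10^-12 m

Using the de Broglie relation λ = h/p:

λ = h/p
λ = (6.626 × 10^-34 J·s) / (9.47 × 10^-23 kg·m/s)
λ = 7.00 × 10^-12 m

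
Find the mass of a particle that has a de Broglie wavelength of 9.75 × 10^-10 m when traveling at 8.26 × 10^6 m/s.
8.23 × 10^-32 kg

From the de Broglie relation λ = h/(mv), we solve for m:

m = h/(λv)
m = (6.626 × 10^-34 J·s) / (9.75 × 10^-10 m × 8.26 × 10^6 m/s)
m = 8.23 × 10^-32 kg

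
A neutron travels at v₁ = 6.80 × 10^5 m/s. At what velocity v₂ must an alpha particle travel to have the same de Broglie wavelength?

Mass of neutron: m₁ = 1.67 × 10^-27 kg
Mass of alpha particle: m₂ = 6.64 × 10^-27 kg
v₂ = 1.71 × 10^5 m/s

For equal de Broglie wavelengths: λ₁ = λ₂

h/(m₁v₁) = h/(m₂v₂)
m₁v₁ = m₂v₂
v₂ = v₁ · (m₁/m₂)

v₂ = 6.80 × 10^5 m/s × (1.67 × 10^-27 kg / 6.64 × 10^-27 kg)
v₂ = 1.71 × 10^5 m/s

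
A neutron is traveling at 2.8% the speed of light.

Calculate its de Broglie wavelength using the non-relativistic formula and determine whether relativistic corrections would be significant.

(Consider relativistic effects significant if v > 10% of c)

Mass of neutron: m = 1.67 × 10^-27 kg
No, relativistic corrections are not needed.

Using the non-relativistic de Broglie formula λ = h/(mv):

v = 2.8% × c = 8.394 × 10^6 m/s

λ = h/(mv)
λ = (6.626 × 10^-34 J·s) / (1.67 × 10^-27 kg × 8.394 × 10^6 m/s)
λ = 4.73 × 10^-14 m

Since v = 2.8% of c < 10% of c, relativistic corrections are NOT significant and this non-relativistic result is a good approximation.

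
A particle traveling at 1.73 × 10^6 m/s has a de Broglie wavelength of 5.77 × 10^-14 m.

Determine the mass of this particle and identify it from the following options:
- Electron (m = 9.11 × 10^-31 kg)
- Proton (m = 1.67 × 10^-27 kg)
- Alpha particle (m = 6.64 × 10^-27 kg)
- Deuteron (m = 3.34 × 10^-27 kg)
The particle is an alpha particle.

From λ = h/(mv), solve for mass:

m = h/(λv)
m = (6.626 × 10^-34 J·s) / (5.77 × 10^-14 m × 1.73 × 10^6 m/s)
m = 6.64 × 10^-27 kg

Comparing with the listed masses, this is closest to an alpha particle.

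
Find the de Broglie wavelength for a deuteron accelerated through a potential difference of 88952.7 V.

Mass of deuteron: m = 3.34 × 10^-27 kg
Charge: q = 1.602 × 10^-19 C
6.79 × 10^-14 m

When a particle is accelerated through voltage V, it gains kinetic energy KE = qV.

The de Broglie wavelength is then λ = h/√(2mqV):

λ = h/√(2mqV)
λ = (6.626 × 10^-34 J·s) / √(2 × 3.34 × 10^-27 kg × 1.602 × 10^-19 C × 88952.7 V)
λ = 6.79 × 10^-14 m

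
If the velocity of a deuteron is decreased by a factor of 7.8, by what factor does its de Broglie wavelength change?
The wavelength increases by a factor of 7.8.

From λ = h/(mv), the wavelength is inversely proportional to velocity:

λ ∝ 1/v

If v → v/7.8, then λ → 7.8λ

When velocity is decreased by a factor of 7.8, the wavelength increases by a factor of 7.8.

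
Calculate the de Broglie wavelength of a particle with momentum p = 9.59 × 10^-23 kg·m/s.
6.91 × 10^-12 m

Using the de Broglie relation λ = h/p:

λ = h/p
λ = (6.626 × 10^-34 J·s) / (9.59 × 10^-23 kg·m/s)
λ = 6.91 × 10^-12 m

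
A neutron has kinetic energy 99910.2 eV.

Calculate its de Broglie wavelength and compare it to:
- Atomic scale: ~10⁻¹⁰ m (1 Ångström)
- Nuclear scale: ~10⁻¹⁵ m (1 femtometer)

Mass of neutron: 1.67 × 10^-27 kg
λ = 9.06 × 10^-14 m, which is between nuclear and atomic scales.

Using λ = h/√(2mKE):

KE = 99910.2 eV = 1.601 × 10^-14 J

λ = h/√(2mKE)
λ = (6.626 × 10^-34 J·s) / √(2 × 1.67 × 10^-27 kg × 1.601 × 10^-14 J)
λ = 9.06 × 10^-14 m

Comparison:
- Atomic scale (10⁻¹⁰ m): λ is 0.00091× this size
- Nuclear scale (10⁻¹⁵ m): λ is 91× this size

The wavelength is between nuclear and atomic scales.

This wavelength is appropriate for probing atomic structure but too large for nuclear physics experiments.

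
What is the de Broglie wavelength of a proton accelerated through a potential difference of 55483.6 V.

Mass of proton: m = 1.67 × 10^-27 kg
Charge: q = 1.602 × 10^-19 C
1.22 × 10^-13 m

When a particle is accelerated through voltage V, it gains kinetic energy KE = qV.

The de Broglie wavelength is then λ = h/√(2mqV):

λ = h/√(2mqV)
λ = (6.626 × 10^-34 J·s) / √(2 × 1.67 × 10^-27 kg × 1.602 × 10^-19 C × 55483.6 V)
λ = 1.22 × 10^-13 m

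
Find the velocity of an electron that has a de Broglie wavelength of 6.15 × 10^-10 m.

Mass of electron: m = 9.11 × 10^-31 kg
1.18 × 10^6 m/s

From the de Broglie relation λ = h/(mv), we solve for v:

v = h/(mλ)
v = (6.626 × 10^-34 J·s) / (9.11 × 10^-31 kg × 6.15 × 10^-10 m)
v = 1.18 × 10^6 m/s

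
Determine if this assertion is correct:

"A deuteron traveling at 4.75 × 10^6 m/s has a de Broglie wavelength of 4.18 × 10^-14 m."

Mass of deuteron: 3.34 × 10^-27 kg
True

The claim is correct.

Using λ = h/(mv):
λ = (6.626 × 10^-34 J·s) / (3.34 × 10^-27 kg × 4.75 × 10^6 m/s)
λ = 4.18 × 10^-14 m

This matches the claimed value.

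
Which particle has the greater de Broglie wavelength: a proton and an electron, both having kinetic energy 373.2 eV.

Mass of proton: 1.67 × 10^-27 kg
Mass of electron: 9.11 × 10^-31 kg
The electron has the longer wavelength.

Using λ = h/√(2mKE):

For proton: λ₁ = h/√(2m₁KE) = 1.48 × 10^-12 m
For electron: λ₂ = h/√(2m₂KE) = 6.35 × 10^-11 m

Since λ ∝ 1/√m at constant kinetic energy, the lighter particle has the longer wavelength.

The electron has the longer de Broglie wavelength.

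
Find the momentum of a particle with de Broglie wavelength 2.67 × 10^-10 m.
2.48 × 10^-24 kg·m/s

From the de Broglie relation λ = h/p, we solve for p:

p = h/λ
p = (6.626 × 10^-34 J·s) / (2.67 × 10^-10 m)
p = 2.48 × 10^-24 kg·m/s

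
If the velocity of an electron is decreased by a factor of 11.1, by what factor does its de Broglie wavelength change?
The wavelength increases by a factor of 11.1.

From λ = h/(mv), the wavelength is inversely proportional to velocity:

λ ∝ 1/v

If v → v/11.1, then λ → 11.1λ

When velocity is decreased by a factor of 11.1, the wavelength increases by a factor of 11.1.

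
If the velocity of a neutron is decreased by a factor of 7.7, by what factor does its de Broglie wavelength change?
The wavelength increases by a factor of 7.7.

From λ = h/(mv), the wavelength is inversely proportional to velocity:

λ ∝ 1/v

If v → v/7.7, then λ → 7.7λ

When velocity is decreased by a factor of 7.7, the wavelength increases by a factor of 7.7.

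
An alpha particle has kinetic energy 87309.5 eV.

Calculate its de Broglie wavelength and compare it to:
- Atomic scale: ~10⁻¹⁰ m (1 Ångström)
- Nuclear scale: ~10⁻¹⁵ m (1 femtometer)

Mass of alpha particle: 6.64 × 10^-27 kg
λ = 4.86 × 10^-14 m, which is between nuclear and atomic scales.

Using λ = h/√(2mKE):

KE = 87309.5 eV = 1.399 × 10^-14 J

λ = h/√(2mKE)
λ = (6.626 × 10^-34 J·s) / √(2 × 6.64 × 10^-27 kg × 1.399 × 10^-14 J)
λ = 4.86 × 10^-14 m

Comparison:
- Atomic scale (10⁻¹⁰ m): λ is 0.00049× this size
- Nuclear scale (10⁻¹⁵ m): λ is 49× this size

The wavelength is between nuclear and atomic scales.

This wavelength is appropriate for probing atomic structure but too large for nuclear physics experiments.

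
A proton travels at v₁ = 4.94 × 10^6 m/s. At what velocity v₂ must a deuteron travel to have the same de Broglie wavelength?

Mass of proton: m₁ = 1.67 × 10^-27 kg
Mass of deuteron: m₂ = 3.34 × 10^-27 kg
v₂ = 2.47 × 10^6 m/s

For equal de Broglie wavelengths: λ₁ = λ₂

h/(m₁v₁) = h/(m₂v₂)
m₁v₁ = m₂v₂
v₂ = v₁ · (m₁/m₂)

v₂ = 4.94 × 10^6 m/s × (1.67 × 10^-27 kg / 3.34 × 10^-27 kg)
v₂ = 2.47 × 10^6 m/s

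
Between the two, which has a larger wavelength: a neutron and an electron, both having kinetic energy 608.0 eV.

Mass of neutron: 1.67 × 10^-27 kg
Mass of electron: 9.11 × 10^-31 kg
The electron has the longer wavelength.

Using λ = h/√(2mKE):

For neutron: λ₁ = h/√(2m₁KE) = 1.16 × 10^-12 m
For electron: λ₂ = h/√(2m₂KE) = 4.97 × 10^-11 m

Since λ ∝ 1/√m at constant kinetic energy, the lighter particle has the longer wavelength.

The electron has the longer de Broglie wavelength.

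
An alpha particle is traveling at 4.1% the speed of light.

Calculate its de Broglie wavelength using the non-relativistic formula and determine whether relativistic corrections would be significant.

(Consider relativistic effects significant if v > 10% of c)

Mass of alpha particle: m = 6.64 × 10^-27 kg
No, relativistic corrections are not needed.

Using the non-relativistic de Broglie formula λ = h/(mv):

v = 4.1% × c = 1.229 × 10^7 m/s

λ = h/(mv)
λ = (6.626 × 10^-34 J·s) / (6.64 × 10^-27 kg × 1.229 × 10^7 m/s)
λ = 8.12 × 10^-15 m

Since v = 4.1% of c < 10% of c, relativistic corrections are NOT significant and this non-relativistic result is a good approximation.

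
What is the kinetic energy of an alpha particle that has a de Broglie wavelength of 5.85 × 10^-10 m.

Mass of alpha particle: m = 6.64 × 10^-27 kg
9.66 × 10^-23 J (or 6.03 × 10^-4 eV)

From λ = h/√(2mKE), we solve for KE:

λ² = h²/(2mKE)
KE = h²/(2mλ²)
KE = (6.626 × 10^-34 J·s)² / (2 × 6.64 × 10^-27 kg × (5.85 × 10^-10 m)²)
KE = 9.66 × 10^-23 J
KE = 6.03 × 10^-4 eV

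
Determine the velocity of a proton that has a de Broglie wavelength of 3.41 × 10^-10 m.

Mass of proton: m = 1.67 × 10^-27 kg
1.16 × 10^3 m/s

From the de Broglie relation λ = h/(mv), we solve for v:

v = h/(mλ)
v = (6.626 × 10^-34 J·s) / (1.67 × 10^-27 kg × 3.41 × 10^-10 m)
v = 1.16 × 10^3 m/s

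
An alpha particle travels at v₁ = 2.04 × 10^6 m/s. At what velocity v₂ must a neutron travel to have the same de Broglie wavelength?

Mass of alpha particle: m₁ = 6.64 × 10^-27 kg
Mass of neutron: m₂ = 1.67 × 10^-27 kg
v₂ = 8.11 × 10^6 m/s

For equal de Broglie wavelengths: λ₁ = λ₂

h/(m₁v₁) = h/(m₂v₂)
m₁v₁ = m₂v₂
v₂ = v₁ · (m₁/m₂)

v₂ = 2.04 × 10^6 m/s × (6.64 × 10^-27 kg / 1.67 × 10^-27 kg)
v₂ = 8.11 × 10^6 m/s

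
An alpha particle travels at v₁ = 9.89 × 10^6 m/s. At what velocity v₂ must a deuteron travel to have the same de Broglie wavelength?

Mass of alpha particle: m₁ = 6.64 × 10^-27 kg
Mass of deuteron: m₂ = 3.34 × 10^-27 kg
v₂ = 1.97 × 10^7 m/s

For equal de Broglie wavelengths: λ₁ = λ₂

h/(m₁v₁) = h/(m₂v₂)
m₁v₁ = m₂v₂
v₂ = v₁ · (m₁/m₂)

v₂ = 9.89 × 10^6 m/s × (6.64 × 10^-27 kg / 3.34 × 10^-27 kg)
v₂ = 1.97 × 10^7 m/s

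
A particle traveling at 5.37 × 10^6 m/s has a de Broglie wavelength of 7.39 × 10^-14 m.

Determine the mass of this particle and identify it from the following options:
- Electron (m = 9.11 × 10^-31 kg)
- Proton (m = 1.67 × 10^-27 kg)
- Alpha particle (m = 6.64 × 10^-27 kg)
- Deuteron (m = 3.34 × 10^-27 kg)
The particle is a proton.

From λ = h/(mv), solve for mass:

m = h/(λv)
m = (6.626 × 10^-34 J·s) / (7.39 × 10^-14 m × 5.37 × 10^6 m/s)
m = 1.67 × 10^-27 kg

Comparing with the listed masses, this is closest to a proton.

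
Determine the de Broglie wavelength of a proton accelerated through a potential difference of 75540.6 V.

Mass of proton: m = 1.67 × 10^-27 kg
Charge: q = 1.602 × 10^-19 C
1.04 × 10^-13 m

When a particle is accelerated through voltage V, it gains kinetic energy KE = qV.

The de Broglie wavelength is then λ = h/√(2mqV):

λ = h/√(2mqV)
λ = (6.626 × 10^-34 J·s) / √(2 × 1.67 × 10^-27 kg × 1.602 × 10^-19 C × 75540.6 V)
λ = 1.04 × 10^-13 m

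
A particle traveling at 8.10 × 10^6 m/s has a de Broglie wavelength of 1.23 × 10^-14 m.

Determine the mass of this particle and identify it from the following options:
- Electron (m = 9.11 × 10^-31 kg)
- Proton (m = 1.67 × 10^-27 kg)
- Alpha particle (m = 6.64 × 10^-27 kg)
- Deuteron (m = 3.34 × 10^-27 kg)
The particle is an alpha particle.

From λ = h/(mv), solve for mass:

m = h/(λv)
m = (6.626 × 10^-34 J·s) / (1.23 × 10^-14 m × 8.10 × 10^6 m/s)
m = 6.65 × 10^-27 kg

Comparing with the listed masses, this is closest to an alpha particle.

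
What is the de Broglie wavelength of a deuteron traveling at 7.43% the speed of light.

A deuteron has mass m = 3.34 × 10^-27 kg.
8.91 × 10^-15 m

Using the de Broglie relation λ = h/(mv):

v = 7.43% × c = 2.227 × 10^7 m/s

λ = h/(mv)
λ = (6.626 × 10^-34 J·s) / (3.34 × 10^-27 kg × 2.227 × 10^7 m/s)
λ = 8.91 × 10^-15 m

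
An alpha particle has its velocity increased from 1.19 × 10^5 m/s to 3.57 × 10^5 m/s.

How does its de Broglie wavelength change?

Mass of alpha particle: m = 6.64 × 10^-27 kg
The wavelength decreases by a factor of 3.

Using λ = h/(mv):

Initial wavelength: λ₁ = h/(mv₁) = 8.39 × 10^-13 m
Final wavelength: λ₂ = h/(mv₂) = 2.80 × 10^-13 m

Since λ ∝ 1/v, when velocity increases by a factor of 3, the wavelength decreases by a factor of 3.

λ₂/λ₁ = v₁/v₂ = 1/3

The wavelength decreases by a factor of 3.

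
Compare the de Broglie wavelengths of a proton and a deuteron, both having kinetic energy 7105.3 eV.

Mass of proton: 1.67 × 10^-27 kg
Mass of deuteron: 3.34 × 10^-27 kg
The proton has the longer wavelength.

Using λ = h/√(2mKE):

For proton: λ₁ = h/√(2m₁KE) = 3.40 × 10^-13 m
For deuteron: λ₂ = h/√(2m₂KE) = 2.40 × 10^-13 m

Since λ ∝ 1/√m at constant kinetic energy, the lighter particle has the longer wavelength.

The proton has the longer de Broglie wavelength.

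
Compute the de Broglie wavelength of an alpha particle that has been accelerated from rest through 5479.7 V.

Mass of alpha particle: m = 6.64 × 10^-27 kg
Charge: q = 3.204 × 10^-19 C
1.37 × 10^-13 m

When a particle is accelerated through voltage V, it gains kinetic energy KE = qV.

The de Broglie wavelength is then λ = h/√(2mqV):

λ = h/√(2mqV)
λ = (6.626 × 10^-34 J·s) / √(2 × 6.64 × 10^-27 kg × 3.204 × 10^-19 C × 5479.7 V)
λ = 1.37 × 10^-13 m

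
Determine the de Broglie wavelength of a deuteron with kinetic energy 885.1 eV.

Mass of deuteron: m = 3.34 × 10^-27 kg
6.81 × 10^-13 m

Using λ = h/√(2mKE):

First convert KE to Joules: KE = 885.1 eV = 1.418 × 10^-16 J

λ = h/√(2mKE)
λ = (6.626 × 10^-34 J·s) / √(2 × 3.34 × 10^-27 kg × 1.418 × 10^-16 J)
λ = 6.81 × 10^-13 m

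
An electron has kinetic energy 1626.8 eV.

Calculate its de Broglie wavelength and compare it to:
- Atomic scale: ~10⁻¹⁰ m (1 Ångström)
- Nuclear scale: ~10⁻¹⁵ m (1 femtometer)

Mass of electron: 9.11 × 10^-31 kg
λ = 3.04 × 10^-11 m, which is between nuclear and atomic scales.

Using λ = h/√(2mKE):

KE = 1626.8 eV = 2.606 × 10^-16 J

λ = h/√(2mKE)
λ = (6.626 × 10^-34 J·s) / √(2 × 9.11 × 10^-31 kg × 2.606 × 10^-16 J)
λ = 3.04 × 10^-11 m

Comparison:
- Atomic scale (10⁻¹⁰ m): λ is 0.3× this size
- Nuclear scale (10⁻¹⁵ m): λ is 3e+04× this size

The wavelength is between nuclear and atomic scales.

This wavelength is appropriate for probing atomic structure but too large for nuclear physics experiments.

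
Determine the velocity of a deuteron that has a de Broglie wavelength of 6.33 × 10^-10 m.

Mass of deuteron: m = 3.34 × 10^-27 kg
3.13 × 10^2 m/s

From the de Broglie relation λ = h/(mv), we solve for v:

v = h/(mλ)
v = (6.626 × 10^-34 J·s) / (3.34 × 10^-27 kg × 6.33 × 10^-10 m)
v = 3.13 × 10^2 m/s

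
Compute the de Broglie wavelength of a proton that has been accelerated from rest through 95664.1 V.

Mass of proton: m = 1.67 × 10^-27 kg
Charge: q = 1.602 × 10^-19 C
9.26 × 10^-14 m

When a particle is accelerated through voltage V, it gains kinetic energy KE = qV.

The de Broglie wavelength is then λ = h/√(2mqV):

λ = h/√(2mqV)
λ = (6.626 × 10^-34 J·s) / √(2 × 1.67 × 10^-27 kg × 1.602 × 10^-19 C × 95664.1 V)
λ = 9.26 × 10^-14 m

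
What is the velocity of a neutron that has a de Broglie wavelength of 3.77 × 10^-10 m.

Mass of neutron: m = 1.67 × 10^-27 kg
1.05 × 10^3 m/s

From the de Broglie relation λ = h/(mv), we solve for v:

v = h/(mλ)
v = (6.626 × 10^-34 J·s) / (1.67 × 10^-27 kg × 3.77 × 10^-10 m)
v = 1.05 × 10^3 m/s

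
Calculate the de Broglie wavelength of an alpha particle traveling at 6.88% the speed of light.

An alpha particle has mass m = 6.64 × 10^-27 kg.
4.84 × 10^-15 m

Using the de Broglie relation λ = h/(mv):

v = 6.88% × c = 2.063 × 10^7 m/s

λ = h/(mv)
λ = (6.626 × 10^-34 J·s) / (6.64 × 10^-27 kg × 2.063 × 10^7 m/s)
λ = 4.84 × 10^-15 m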